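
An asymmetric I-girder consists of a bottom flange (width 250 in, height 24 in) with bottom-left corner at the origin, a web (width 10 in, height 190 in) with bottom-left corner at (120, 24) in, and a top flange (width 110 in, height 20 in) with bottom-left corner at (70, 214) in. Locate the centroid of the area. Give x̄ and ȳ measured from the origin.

x̄ = 125.00 in, ȳ = 78.31 in

bottom flange: A = 250 × 24 = 6000.00, centroid at (125.00, 12.00).
web: A = 10 × 190 = 1900.00, centroid at (125.00, 119.00).
top flange: A = 110 × 20 = 2200.00, centroid at (125.00, 224.00).
ΣA = 10100.00 in²
ΣAx̄ = (6000.00)(125.00) + (1900.00)(125.00) + (2200.00)(125.00) = 1262500.00 in³
ΣAȳ = (6000.00)(12.00) + (1900.00)(119.00) + (2200.00)(224.00) = 790900.00 in³
x̄ = 1262500.00 / 10100.00 = 125.00 in
ȳ = 790900.00 / 10100.00 = 78.31 in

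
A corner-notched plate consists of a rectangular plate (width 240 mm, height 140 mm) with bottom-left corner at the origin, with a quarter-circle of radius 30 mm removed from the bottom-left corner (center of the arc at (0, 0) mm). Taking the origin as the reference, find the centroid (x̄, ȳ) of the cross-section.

x̄ = 122.31 mm, ȳ = 71.23 mm

Part | A | x̄ᵢ | ȳᵢ | A·x̄ᵢ | A·ȳᵢ
plate | 33600.00 | 120.00 | 70.00 | 4032000.00 | 2352000.00
removed quarter-circle | -706.86 | 12.73 | 12.73 | -9000.00 | -9000.00
Σ | 32893.14 |  |  | 4023000.00 | 2343000.00
x̄ = 4023000.00 / 32893.14 = 122.31 mm
ȳ = 2343000.00 / 32893.14 = 71.23 mm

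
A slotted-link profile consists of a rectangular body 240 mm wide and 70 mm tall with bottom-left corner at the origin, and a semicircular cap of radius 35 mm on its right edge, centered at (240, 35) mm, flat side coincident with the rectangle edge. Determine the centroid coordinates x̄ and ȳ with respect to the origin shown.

Part | A | x̄ᵢ | ȳᵢ | A·x̄ᵢ | A·ȳᵢ
rectangular body | 16800.00 | 120.00 | 35.00 | 2016000.00 | 588000.00
semicircular end | 1924.23 | 254.85 | 35.00 | 490397.45 | 67347.89
Σ | 18724.23 |  |  | 2506397.45 | 655347.89
x̄ = 2506397.45 / 18724.23 = 133.86 mm
ȳ = 655347.89 / 18724.23 = 35.00 mm

x̄ = 133.86 mm, ȳ = 35.00 mm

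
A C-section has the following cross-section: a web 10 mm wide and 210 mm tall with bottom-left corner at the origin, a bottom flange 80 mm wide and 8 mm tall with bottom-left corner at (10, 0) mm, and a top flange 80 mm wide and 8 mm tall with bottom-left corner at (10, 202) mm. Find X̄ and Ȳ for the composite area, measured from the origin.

X̄ = 22.04 mm, Ȳ = 105.00 mm

web: A = 10 × 210 = 2100.00, centroid at (5.00, 105.00).
bottom flange: A = 80 × 8 = 640.00, centroid at (50.00, 4.00).
top flange: A = 80 × 8 = 640.00, centroid at (50.00, 206.00).
ΣA = 3380.00 mm², ΣAX̄ = 74500.00 mm³, ΣAȲ = 354900.00 mm³.
X̄ = 74500.00/3380.00 = 22.04 mm; Ȳ = 354900.00/3380.00 = 105.00 mm.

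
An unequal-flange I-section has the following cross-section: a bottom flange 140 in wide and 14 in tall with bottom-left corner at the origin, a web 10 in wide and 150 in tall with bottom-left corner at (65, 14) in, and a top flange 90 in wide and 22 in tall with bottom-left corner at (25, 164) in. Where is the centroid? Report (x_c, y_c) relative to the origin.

x_c = 70.00 in, y_c = 90.76 in

Part | A | x̄ᵢ | ȳᵢ | A·x̄ᵢ | A·ȳᵢ
bottom flange | 1960.00 | 70.00 | 7.00 | 137200.00 | 13720.00
web | 1500.00 | 70.00 | 89.00 | 105000.00 | 133500.00
top flange | 1980.00 | 70.00 | 175.00 | 138600.00 | 346500.00
Σ | 5440.00 |  |  | 380800.00 | 493720.00
x_c = 380800.00 / 5440.00 = 70.00 in
y_c = 493720.00 / 5440.00 = 90.76 in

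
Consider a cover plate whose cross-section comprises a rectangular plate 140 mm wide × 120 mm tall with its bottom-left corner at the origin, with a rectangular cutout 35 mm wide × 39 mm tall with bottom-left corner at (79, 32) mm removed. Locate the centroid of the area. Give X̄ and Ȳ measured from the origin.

X̄ = 67.66 mm, Ȳ = 60.75 mm

Part | A | x̄ᵢ | ȳᵢ | A·x̄ᵢ | A·ȳᵢ
plate | 16800.00 | 70.00 | 60.00 | 1176000.00 | 1008000.00
hole | -1365.00 | 96.50 | 51.50 | -131722.50 | -70297.50
Σ | 15435.00 |  |  | 1044277.50 | 937702.50
X̄ = 1044277.50 / 15435.00 = 67.66 mm
Ȳ = 937702.50 / 15435.00 = 60.75 mm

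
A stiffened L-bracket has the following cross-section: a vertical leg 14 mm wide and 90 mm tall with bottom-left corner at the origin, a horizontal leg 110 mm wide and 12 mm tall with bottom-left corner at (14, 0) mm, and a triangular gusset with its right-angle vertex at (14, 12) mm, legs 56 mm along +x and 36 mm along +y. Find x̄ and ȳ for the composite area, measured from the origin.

vertical leg: A = 14 × 90 = 1260.00, centroid at (7.00, 45.00).
horizontal leg: A = 110 × 12 = 1320.00, centroid at (69.00, 6.00).
gusset: A = ½·56·36 = 1008.00, centroid at (32.67, 24.00).
ΣA = 3588.00 mm², ΣAx̄ = 132828.00 mm³, ΣAȳ = 88812.00 mm³.
x̄ = 132828.00/3588.00 = 37.02 mm; ȳ = 88812.00/3588.00 = 24.75 mm.

x̄ = 37.02 mm, ȳ = 24.75 mm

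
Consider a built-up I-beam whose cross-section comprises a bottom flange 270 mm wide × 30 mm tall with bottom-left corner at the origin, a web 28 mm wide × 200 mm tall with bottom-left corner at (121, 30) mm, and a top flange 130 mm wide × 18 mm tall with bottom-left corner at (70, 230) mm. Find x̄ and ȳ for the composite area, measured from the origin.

Part | A | x̄ᵢ | ȳᵢ | A·x̄ᵢ | A·ȳᵢ
bottom flange | 8100.00 | 135.00 | 15.00 | 1093500.00 | 121500.00
web | 5600.00 | 135.00 | 130.00 | 756000.00 | 728000.00
top flange | 2340.00 | 135.00 | 239.00 | 315900.00 | 559260.00
Σ | 16040.00 |  |  | 2165400.00 | 1408760.00
x̄ = 2165400.00 / 16040.00 = 135.00 mm
ȳ = 1408760.00 / 16040.00 = 87.83 mm

x̄ = 135.00 mm, ȳ = 87.83 mm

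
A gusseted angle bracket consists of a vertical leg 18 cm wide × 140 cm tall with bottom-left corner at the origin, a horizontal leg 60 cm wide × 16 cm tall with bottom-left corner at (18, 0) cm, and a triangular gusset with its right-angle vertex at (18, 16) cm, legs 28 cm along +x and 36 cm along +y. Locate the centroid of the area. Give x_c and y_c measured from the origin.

vertical leg: A = 18 × 140 = 2520.00, centroid at (9.00, 70.00).
horizontal leg: A = 60 × 16 = 960.00, centroid at (48.00, 8.00).
gusset: A = ½·28·36 = 504.00, centroid at (27.33, 28.00).
ΣA = 3984.00 cm², ΣAx_c = 82536.00 cm³, ΣAy_c = 198192.00 cm³.
x_c = 82536.00/3984.00 = 20.72 cm; y_c = 198192.00/3984.00 = 49.75 cm.

x_c = 20.72 cm, y_c = 49.75 cm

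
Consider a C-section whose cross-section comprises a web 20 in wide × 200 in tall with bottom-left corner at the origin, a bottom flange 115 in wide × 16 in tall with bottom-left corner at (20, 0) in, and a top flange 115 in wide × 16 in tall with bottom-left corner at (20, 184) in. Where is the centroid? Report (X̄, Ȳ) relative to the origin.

X̄ = 42.34 in, Ȳ = 100.00 in

web: A = 20 × 200 = 4000.00, centroid at (10.00, 100.00).
bottom flange: A = 115 × 16 = 1840.00, centroid at (77.50, 8.00).
top flange: A = 115 × 16 = 1840.00, centroid at (77.50, 192.00).
ΣA = 7680.00 in², ΣAX̄ = 325200.00 in³, ΣAȲ = 768000.00 in³.
X̄ = 325200.00/7680.00 = 42.34 in; Ȳ = 768000.00/7680.00 = 100.00 in.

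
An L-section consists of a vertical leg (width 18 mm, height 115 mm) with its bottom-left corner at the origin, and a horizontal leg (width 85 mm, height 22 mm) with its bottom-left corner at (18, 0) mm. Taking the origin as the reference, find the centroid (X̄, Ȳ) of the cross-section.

X̄ = 33.44 mm, Ȳ = 35.43 mm

Part | A | x̄ᵢ | ȳᵢ | A·x̄ᵢ | A·ȳᵢ
vertical leg | 2070.00 | 9.00 | 57.50 | 18630.00 | 119025.00
horizontal leg | 1870.00 | 60.50 | 11.00 | 113135.00 | 20570.00
Σ | 3940.00 |  |  | 131765.00 | 139595.00
X̄ = 131765.00 / 3940.00 = 33.44 mm
Ȳ = 139595.00 / 3940.00 = 35.43 mm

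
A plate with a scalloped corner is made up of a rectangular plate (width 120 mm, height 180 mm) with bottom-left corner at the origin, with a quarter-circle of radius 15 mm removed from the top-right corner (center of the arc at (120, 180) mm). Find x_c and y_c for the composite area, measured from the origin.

Part | A | x̄ᵢ | ȳᵢ | A·x̄ᵢ | A·ȳᵢ
plate | 21600.00 | 60.00 | 90.00 | 1296000.00 | 1944000.00
removed quarter-circle | -176.71 | 113.63 | 173.63 | -20080.75 | -30683.63
Σ | 21423.29 |  |  | 1275919.25 | 1913316.37
x_c = 1275919.25 / 21423.29 = 59.56 mm
y_c = 1913316.37 / 21423.29 = 89.31 mm

x_c = 59.56 mm, y_c = 89.31 mm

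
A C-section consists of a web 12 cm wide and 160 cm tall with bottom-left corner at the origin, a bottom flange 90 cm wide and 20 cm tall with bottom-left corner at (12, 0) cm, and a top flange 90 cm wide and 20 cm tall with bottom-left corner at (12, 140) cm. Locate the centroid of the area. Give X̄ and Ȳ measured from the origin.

web: A = 12 × 160 = 1920.00, centroid at (6.00, 80.00).
bottom flange: A = 90 × 20 = 1800.00, centroid at (57.00, 10.00).
top flange: A = 90 × 20 = 1800.00, centroid at (57.00, 150.00).
ΣA = 5520.00 cm²
ΣAX̄ = (1920.00)(6.00) + (1800.00)(57.00) + (1800.00)(57.00) = 216720.00 cm³
ΣAȲ = (1920.00)(80.00) + (1800.00)(10.00) + (1800.00)(150.00) = 441600.00 cm³
X̄ = 216720.00 / 5520.00 = 39.26 cm
Ȳ = 441600.00 / 5520.00 = 80.00 cm

X̄ = 39.26 cm, Ȳ = 80.00 cm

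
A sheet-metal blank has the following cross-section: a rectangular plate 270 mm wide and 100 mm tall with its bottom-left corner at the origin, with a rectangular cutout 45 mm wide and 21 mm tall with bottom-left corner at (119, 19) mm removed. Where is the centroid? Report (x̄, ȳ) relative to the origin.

plate: A = 270 × 100 = 27000.00, centroid at (135.00, 50.00).
hole: A = −(45 × 21) = -945.00, centroid at (141.50, 29.50).
ΣA = 26055.00 mm², ΣAx̄ = 3511282.50 mm³, ΣAȳ = 1322122.50 mm³.
x̄ = 3511282.50/26055.00 = 134.76 mm; ȳ = 1322122.50/26055.00 = 50.74 mm.

x̄ = 134.76 mm, ȳ = 50.74 mm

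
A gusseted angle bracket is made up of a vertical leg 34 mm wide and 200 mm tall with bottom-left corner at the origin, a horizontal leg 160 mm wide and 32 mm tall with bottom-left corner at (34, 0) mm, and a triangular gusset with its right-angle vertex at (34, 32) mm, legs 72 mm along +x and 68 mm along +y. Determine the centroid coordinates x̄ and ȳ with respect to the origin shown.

vertical leg: A = 34 × 200 = 6800.00, centroid at (17.00, 100.00).
horizontal leg: A = 160 × 32 = 5120.00, centroid at (114.00, 16.00).
gusset: A = ½·72·68 = 2448.00, centroid at (58.00, 54.67).
ΣA = 14368.00 mm², ΣAx̄ = 841264.00 mm³, ΣAȳ = 895744.00 mm³.
x̄ = 841264.00/14368.00 = 58.55 mm; ȳ = 895744.00/14368.00 = 62.34 mm.

x̄ = 58.55 mm, ȳ = 62.34 mm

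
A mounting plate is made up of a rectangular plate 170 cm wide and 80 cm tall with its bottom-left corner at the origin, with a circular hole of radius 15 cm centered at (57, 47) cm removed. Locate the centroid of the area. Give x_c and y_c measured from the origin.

Part | A | x̄ᵢ | ȳᵢ | A·x̄ᵢ | A·ȳᵢ
plate | 13600.00 | 85.00 | 40.00 | 1156000.00 | 544000.00
hole | -706.86 | 57.00 | 47.00 | -40290.93 | -33222.34
Σ | 12893.14 |  |  | 1115709.07 | 510777.66
x_c = 1115709.07 / 12893.14 = 86.54 cm
y_c = 510777.66 / 12893.14 = 39.62 cm

x_c = 86.54 cm, y_c = 39.62 cm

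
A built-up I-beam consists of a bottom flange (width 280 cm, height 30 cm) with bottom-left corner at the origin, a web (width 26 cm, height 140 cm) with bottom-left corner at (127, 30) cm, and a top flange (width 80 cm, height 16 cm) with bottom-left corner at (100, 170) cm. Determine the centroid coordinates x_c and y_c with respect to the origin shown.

bottom flange: A = 280 × 30 = 8400.00, centroid at (140.00, 15.00).
web: A = 26 × 140 = 3640.00, centroid at (140.00, 100.00).
top flange: A = 80 × 16 = 1280.00, centroid at (140.00, 178.00).
ΣA = 13320.00 cm², ΣAx_c = 1864800.00 cm³, ΣAy_c = 717840.00 cm³.
x_c = 1864800.00/13320.00 = 140.00 cm; y_c = 717840.00/13320.00 = 53.89 cm.

x_c = 140.00 cm, y_c = 53.89 cm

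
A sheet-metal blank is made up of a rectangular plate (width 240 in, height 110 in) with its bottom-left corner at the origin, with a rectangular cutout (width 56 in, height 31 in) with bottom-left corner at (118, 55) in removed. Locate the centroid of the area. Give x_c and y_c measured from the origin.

x_c = 118.17 in, y_c = 53.91 in

plate: A = 240 × 110 = 26400.00, centroid at (120.00, 55.00).
hole: A = −(56 × 31) = -1736.00, centroid at (146.00, 70.50).
ΣA = 24664.00 in²
ΣAx_c = (26400.00)(120.00) + (-1736.00)(146.00) = 2914544.00 in³
ΣAy_c = (26400.00)(55.00) + (-1736.00)(70.50) = 1329612.00 in³
x_c = 2914544.00 / 24664.00 = 118.17 in
y_c = 1329612.00 / 24664.00 = 53.91 in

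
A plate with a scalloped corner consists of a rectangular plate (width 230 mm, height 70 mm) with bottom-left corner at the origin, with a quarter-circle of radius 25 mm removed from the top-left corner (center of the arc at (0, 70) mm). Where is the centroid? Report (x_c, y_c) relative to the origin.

x_c = 118.28 mm, y_c = 34.23 mm

plate: A = 230 × 70 = 16100.00, centroid at (115.00, 35.00).
removed quarter-circle: A = −¼π·25² = -490.87, centroid at (10.61, 59.39).
ΣA = 15609.13 mm², ΣAx_c = 1846291.67 mm³, ΣAy_c = 534347.16 mm³.
x_c = 1846291.67/15609.13 = 118.28 mm; y_c = 534347.16/15609.13 = 34.23 mm.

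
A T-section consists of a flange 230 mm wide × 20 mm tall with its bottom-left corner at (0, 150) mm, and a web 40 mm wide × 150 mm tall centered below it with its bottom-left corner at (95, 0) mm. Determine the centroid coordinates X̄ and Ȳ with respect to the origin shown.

web: A = 40 × 150 = 6000.00, centroid at (115.00, 75.00).
flange: A = 230 × 20 = 4600.00, centroid at (115.00, 160.00).
ΣA = 10600.00 mm², ΣAX̄ = 1219000.00 mm³, ΣAȲ = 1186000.00 mm³.
X̄ = 1219000.00/10600.00 = 115.00 mm; Ȳ = 1186000.00/10600.00 = 111.89 mm.

X̄ = 115.00 mm, Ȳ = 111.89 mm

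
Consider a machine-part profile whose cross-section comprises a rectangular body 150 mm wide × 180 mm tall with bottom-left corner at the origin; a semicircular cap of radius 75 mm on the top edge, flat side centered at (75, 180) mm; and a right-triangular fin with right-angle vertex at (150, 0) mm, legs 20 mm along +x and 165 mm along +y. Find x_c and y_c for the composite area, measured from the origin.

x_c = 78.59 mm, y_c = 117.18 mm

rectangular body: A = 150 × 180 = 27000.00, centroid at (75.00, 90.00).
semicircular top: A = ½π·75² = 8835.73, centroid at (75.00, 211.83).
triangular fin: A = ½·20·165 = 1650.00, centroid at (156.67, 55.00).
ΣA = 37485.73 mm², ΣAx_c = 2946179.70 mm³, ΣAy_c = 4392431.28 mm³.
x_c = 2946179.70/37485.73 = 78.59 mm; y_c = 4392431.28/37485.73 = 117.18 mm.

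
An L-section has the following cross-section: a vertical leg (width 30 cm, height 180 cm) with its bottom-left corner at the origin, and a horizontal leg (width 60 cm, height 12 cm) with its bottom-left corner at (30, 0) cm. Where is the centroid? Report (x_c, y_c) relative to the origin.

x_c = 20.29 cm, y_c = 80.12 cm

vertical leg: A = 30 × 180 = 5400.00, centroid at (15.00, 90.00).
horizontal leg: A = 60 × 12 = 720.00, centroid at (60.00, 6.00).
ΣA = 6120.00 cm²
ΣAx_c = (5400.00)(15.00) + (720.00)(60.00) = 124200.00 cm³
ΣAy_c = (5400.00)(90.00) + (720.00)(6.00) = 490320.00 cm³
x_c = 124200.00 / 6120.00 = 20.29 cm
y_c = 490320.00 / 6120.00 = 80.12 cm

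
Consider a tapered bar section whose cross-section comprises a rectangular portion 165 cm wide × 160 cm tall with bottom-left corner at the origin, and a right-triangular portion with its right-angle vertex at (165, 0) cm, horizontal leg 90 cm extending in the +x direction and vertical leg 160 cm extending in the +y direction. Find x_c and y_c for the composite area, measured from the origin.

Part | A | x̄ᵢ | ȳᵢ | A·x̄ᵢ | A·ȳᵢ
rectangular portion | 26400.00 | 82.50 | 80.00 | 2178000.00 | 2112000.00
triangular portion | 7200.00 | 195.00 | 53.33 | 1404000.00 | 384000.00
Σ | 33600.00 |  |  | 3582000.00 | 2496000.00
x_c = 3582000.00 / 33600.00 = 106.61 cm
y_c = 2496000.00 / 33600.00 = 74.29 cm

x_c = 106.61 cm, y_c = 74.29 cm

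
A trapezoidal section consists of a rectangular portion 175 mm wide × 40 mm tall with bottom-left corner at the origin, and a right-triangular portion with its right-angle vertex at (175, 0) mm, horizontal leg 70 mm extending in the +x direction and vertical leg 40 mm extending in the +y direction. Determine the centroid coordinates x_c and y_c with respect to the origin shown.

Part | A | x̄ᵢ | ȳᵢ | A·x̄ᵢ | A·ȳᵢ
rectangular portion | 7000.00 | 87.50 | 20.00 | 612500.00 | 140000.00
triangular portion | 1400.00 | 198.33 | 13.33 | 277666.67 | 18666.67
Σ | 8400.00 |  |  | 890166.67 | 158666.67
x_c = 890166.67 / 8400.00 = 105.97 mm
y_c = 158666.67 / 8400.00 = 18.89 mm

x_c = 105.97 mm, y_c = 18.89 mm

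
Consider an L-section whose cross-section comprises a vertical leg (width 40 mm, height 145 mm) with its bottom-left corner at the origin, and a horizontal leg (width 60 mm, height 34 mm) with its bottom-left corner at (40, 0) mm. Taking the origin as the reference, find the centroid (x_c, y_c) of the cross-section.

x_c = 33.01 mm, y_c = 58.06 mm

vertical leg: A = 40 × 145 = 5800.00, centroid at (20.00, 72.50).
horizontal leg: A = 60 × 34 = 2040.00, centroid at (70.00, 17.00).
ΣA = 7840.00 mm², ΣAx_c = 258800.00 mm³, ΣAy_c = 455180.00 mm³.
x_c = 258800.00/7840.00 = 33.01 mm; y_c = 455180.00/7840.00 = 58.06 mm.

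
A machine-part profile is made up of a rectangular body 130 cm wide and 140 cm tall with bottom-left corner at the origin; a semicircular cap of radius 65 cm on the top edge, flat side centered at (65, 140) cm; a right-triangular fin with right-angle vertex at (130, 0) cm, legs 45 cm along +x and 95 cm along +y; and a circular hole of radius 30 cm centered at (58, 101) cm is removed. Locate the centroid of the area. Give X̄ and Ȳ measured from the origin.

Part | A | x̄ᵢ | ȳᵢ | A·x̄ᵢ | A·ȳᵢ
rectangular body | 18200.00 | 65.00 | 70.00 | 1183000.00 | 1274000.00
semicircular top | 6636.61 | 65.00 | 167.59 | 431379.94 | 1112209.36
triangular fin | 2137.50 | 145.00 | 31.67 | 309937.50 | 67687.50
hole | -2827.43 | 58.00 | 101.00 | -163991.14 | -285570.77
Σ | 24146.68 |  |  | 1760326.30 | 2168326.09
X̄ = 1760326.30 / 24146.68 = 72.90 cm
Ȳ = 2168326.09 / 24146.68 = 89.80 cm

X̄ = 72.90 cm, Ȳ = 89.80 cm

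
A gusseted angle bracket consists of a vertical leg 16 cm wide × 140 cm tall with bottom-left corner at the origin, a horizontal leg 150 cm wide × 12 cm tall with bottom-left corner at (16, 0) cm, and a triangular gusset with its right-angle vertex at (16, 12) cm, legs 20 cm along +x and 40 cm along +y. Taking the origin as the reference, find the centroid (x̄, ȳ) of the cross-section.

vertical leg: A = 16 × 140 = 2240.00, centroid at (8.00, 70.00).
horizontal leg: A = 150 × 12 = 1800.00, centroid at (91.00, 6.00).
gusset: A = ½·20·40 = 400.00, centroid at (22.67, 25.33).
ΣA = 4440.00 cm²
ΣAx̄ = (2240.00)(8.00) + (1800.00)(91.00) + (400.00)(22.67) = 190786.67 cm³
ΣAȳ = (2240.00)(70.00) + (1800.00)(6.00) + (400.00)(25.33) = 177733.33 cm³
x̄ = 190786.67 / 4440.00 = 42.97 cm
ȳ = 177733.33 / 4440.00 = 40.03 cm

x̄ = 42.97 cm, ȳ = 40.03 cm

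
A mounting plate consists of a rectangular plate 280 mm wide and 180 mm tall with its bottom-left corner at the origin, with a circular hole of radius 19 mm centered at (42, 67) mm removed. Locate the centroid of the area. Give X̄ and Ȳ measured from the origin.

plate: A = 280 × 180 = 50400.00, centroid at (140.00, 90.00).
hole: A = −π·19² = -1134.11, centroid at (42.00, 67.00).
ΣA = 49265.89 mm²
ΣAX̄ = (50400.00)(140.00) + (-1134.11)(42.00) = 7008367.17 mm³
ΣAȲ = (50400.00)(90.00) + (-1134.11)(67.00) = 4460014.30 mm³
X̄ = 7008367.17 / 49265.89 = 142.26 mm
Ȳ = 4460014.30 / 49265.89 = 90.53 mm

X̄ = 142.26 mm, Ȳ = 90.53 mm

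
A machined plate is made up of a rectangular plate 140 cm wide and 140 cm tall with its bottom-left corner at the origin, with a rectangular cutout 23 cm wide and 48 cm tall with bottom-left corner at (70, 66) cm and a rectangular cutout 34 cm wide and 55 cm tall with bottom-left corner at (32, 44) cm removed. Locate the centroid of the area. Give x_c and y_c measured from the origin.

x_c = 71.60 cm, y_c = 68.50 cm

plate: A = 140 × 140 = 19600.00, centroid at (70.00, 70.00).
hole 1: A = −(23 × 48) = -1104.00, centroid at (81.50, 90.00).
hole 2: A = −(34 × 55) = -1870.00, centroid at (49.00, 71.50).
ΣA = 16626.00 cm²
ΣAx_c = (19600.00)(70.00) + (-1104.00)(81.50) + (-1870.00)(49.00) = 1190394.00 cm³
ΣAy_c = (19600.00)(70.00) + (-1104.00)(90.00) + (-1870.00)(71.50) = 1138935.00 cm³
x_c = 1190394.00 / 16626.00 = 71.60 cm
y_c = 1138935.00 / 16626.00 = 68.50 cm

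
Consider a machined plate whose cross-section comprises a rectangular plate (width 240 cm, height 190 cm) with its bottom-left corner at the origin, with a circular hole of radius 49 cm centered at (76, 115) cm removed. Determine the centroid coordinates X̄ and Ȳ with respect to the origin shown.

plate: A = 240 × 190 = 45600.00, centroid at (120.00, 95.00).
hole: A = −π·49² = -7542.96, centroid at (76.00, 115.00).
ΣA = 38057.04 cm², ΣAX̄ = 4898734.74 cm³, ΣAȲ = 3464559.14 cm³.
X̄ = 4898734.74/38057.04 = 128.72 cm; Ȳ = 3464559.14/38057.04 = 91.04 cm.

X̄ = 128.72 cm, Ȳ = 91.04 cm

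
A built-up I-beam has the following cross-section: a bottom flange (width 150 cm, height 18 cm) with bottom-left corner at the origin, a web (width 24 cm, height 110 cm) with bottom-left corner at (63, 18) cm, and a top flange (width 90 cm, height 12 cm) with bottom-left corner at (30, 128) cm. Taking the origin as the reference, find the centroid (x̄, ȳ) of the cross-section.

x̄ = 75.00 cm, ȳ = 56.35 cm

bottom flange: A = 150 × 18 = 2700.00, centroid at (75.00, 9.00).
web: A = 24 × 110 = 2640.00, centroid at (75.00, 73.00).
top flange: A = 90 × 12 = 1080.00, centroid at (75.00, 134.00).
ΣA = 6420.00 cm²
ΣAx̄ = (2700.00)(75.00) + (2640.00)(75.00) + (1080.00)(75.00) = 481500.00 cm³
ΣAȳ = (2700.00)(9.00) + (2640.00)(73.00) + (1080.00)(134.00) = 361740.00 cm³
x̄ = 481500.00 / 6420.00 = 75.00 cm
ȳ = 361740.00 / 6420.00 = 56.35 cm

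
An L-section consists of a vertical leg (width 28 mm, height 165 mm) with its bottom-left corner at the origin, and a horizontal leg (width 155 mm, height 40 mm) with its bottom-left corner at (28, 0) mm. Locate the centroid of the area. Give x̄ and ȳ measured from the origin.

Part | A | x̄ᵢ | ȳᵢ | A·x̄ᵢ | A·ȳᵢ
vertical leg | 4620.00 | 14.00 | 82.50 | 64680.00 | 381150.00
horizontal leg | 6200.00 | 105.50 | 20.00 | 654100.00 | 124000.00
Σ | 10820.00 |  |  | 718780.00 | 505150.00
x̄ = 718780.00 / 10820.00 = 66.43 mm
ȳ = 505150.00 / 10820.00 = 46.69 mm

x̄ = 66.43 mm, ȳ = 46.69 mm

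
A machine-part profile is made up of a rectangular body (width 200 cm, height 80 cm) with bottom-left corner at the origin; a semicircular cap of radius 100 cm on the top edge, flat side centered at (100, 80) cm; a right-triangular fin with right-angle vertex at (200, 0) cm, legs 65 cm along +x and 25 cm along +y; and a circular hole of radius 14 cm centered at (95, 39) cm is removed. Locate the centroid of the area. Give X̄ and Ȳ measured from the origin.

rectangular body: A = 200 × 80 = 16000.00, centroid at (100.00, 40.00).
semicircular top: A = ½π·100² = 15707.96, centroid at (100.00, 122.44).
triangular fin: A = ½·65·25 = 812.50, centroid at (221.67, 8.33).
hole: A = −π·14² = -615.75, centroid at (95.00, 39.00).
ΣA = 31904.71 cm², ΣAX̄ = 3292404.04 cm³, ΣAȲ = 2546060.23 cm³.
X̄ = 3292404.04/31904.71 = 103.19 cm; Ȳ = 2546060.23/31904.71 = 79.80 cm.

X̄ = 103.19 cm, Ȳ = 79.80 cm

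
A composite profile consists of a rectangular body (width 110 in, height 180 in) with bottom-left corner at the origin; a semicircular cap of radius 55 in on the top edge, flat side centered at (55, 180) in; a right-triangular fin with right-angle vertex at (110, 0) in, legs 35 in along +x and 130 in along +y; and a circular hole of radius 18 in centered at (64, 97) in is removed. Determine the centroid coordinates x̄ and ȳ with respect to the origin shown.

Part | A | x̄ᵢ | ȳᵢ | A·x̄ᵢ | A·ȳᵢ
rectangular body | 19800.00 | 55.00 | 90.00 | 1089000.00 | 1782000.00
semicircular top | 4751.66 | 55.00 | 203.34 | 261341.24 | 966215.27
triangular fin | 2275.00 | 121.67 | 43.33 | 276791.67 | 98583.33
hole | -1017.88 | 64.00 | 97.00 | -65144.07 | -98733.97
Σ | 25808.78 |  |  | 1561988.84 | 2748064.63
x̄ = 1561988.84 / 25808.78 = 60.52 in
ȳ = 2748064.63 / 25808.78 = 106.48 in

x̄ = 60.52 in, ȳ = 106.48 in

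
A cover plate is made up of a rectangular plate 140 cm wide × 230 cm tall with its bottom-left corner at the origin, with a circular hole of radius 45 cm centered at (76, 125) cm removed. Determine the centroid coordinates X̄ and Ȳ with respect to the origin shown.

X̄ = 68.52 cm, Ȳ = 112.54 cm

Part | A | x̄ᵢ | ȳᵢ | A·x̄ᵢ | A·ȳᵢ
plate | 32200.00 | 70.00 | 115.00 | 2254000.00 | 3703000.00
hole | -6361.73 | 76.00 | 125.00 | -483491.11 | -795215.64
Σ | 25838.27 |  |  | 1770508.89 | 2907784.36
X̄ = 1770508.89 / 25838.27 = 68.52 cm
Ȳ = 2907784.36 / 25838.27 = 112.54 cm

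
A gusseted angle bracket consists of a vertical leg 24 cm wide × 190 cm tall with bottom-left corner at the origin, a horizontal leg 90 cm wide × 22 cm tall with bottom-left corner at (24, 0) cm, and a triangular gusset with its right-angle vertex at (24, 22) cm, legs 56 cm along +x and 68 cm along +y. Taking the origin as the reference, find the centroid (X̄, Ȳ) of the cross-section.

X̄ = 32.28 cm, Ȳ = 63.95 cm

vertical leg: A = 24 × 190 = 4560.00, centroid at (12.00, 95.00).
horizontal leg: A = 90 × 22 = 1980.00, centroid at (69.00, 11.00).
gusset: A = ½·56·68 = 1904.00, centroid at (42.67, 44.67).
ΣA = 8444.00 cm²
ΣAX̄ = (4560.00)(12.00) + (1980.00)(69.00) + (1904.00)(42.67) = 272577.33 cm³
ΣAȲ = (4560.00)(95.00) + (1980.00)(11.00) + (1904.00)(44.67) = 540025.33 cm³
X̄ = 272577.33 / 8444.00 = 32.28 cm
Ȳ = 540025.33 / 8444.00 = 63.95 cm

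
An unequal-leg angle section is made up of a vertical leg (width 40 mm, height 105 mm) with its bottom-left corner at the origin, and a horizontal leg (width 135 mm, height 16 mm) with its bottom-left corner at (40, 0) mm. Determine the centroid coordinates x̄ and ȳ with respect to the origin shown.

Part | A | x̄ᵢ | ȳᵢ | A·x̄ᵢ | A·ȳᵢ
vertical leg | 4200.00 | 20.00 | 52.50 | 84000.00 | 220500.00
horizontal leg | 2160.00 | 107.50 | 8.00 | 232200.00 | 17280.00
Σ | 6360.00 |  |  | 316200.00 | 237780.00
x̄ = 316200.00 / 6360.00 = 49.72 mm
ȳ = 237780.00 / 6360.00 = 37.39 mm

x̄ = 49.72 mm, ȳ = 37.39 mm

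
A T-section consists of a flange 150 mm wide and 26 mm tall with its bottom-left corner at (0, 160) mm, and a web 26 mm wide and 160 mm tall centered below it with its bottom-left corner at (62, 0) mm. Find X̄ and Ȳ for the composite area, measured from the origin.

X̄ = 75.00 mm, Ȳ = 125.00 mm

Part | A | x̄ᵢ | ȳᵢ | A·x̄ᵢ | A·ȳᵢ
web | 4160.00 | 75.00 | 80.00 | 312000.00 | 332800.00
flange | 3900.00 | 75.00 | 173.00 | 292500.00 | 674700.00
Σ | 8060.00 |  |  | 604500.00 | 1007500.00
X̄ = 604500.00 / 8060.00 = 75.00 mm
Ȳ = 1007500.00 / 8060.00 = 125.00 mm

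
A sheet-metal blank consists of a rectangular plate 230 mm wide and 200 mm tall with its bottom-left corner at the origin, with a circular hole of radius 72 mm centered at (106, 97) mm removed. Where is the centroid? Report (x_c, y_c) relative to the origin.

plate: A = 230 × 200 = 46000.00, centroid at (115.00, 100.00).
hole: A = −π·72² = -16286.02, centroid at (106.00, 97.00).
ΣA = 29713.98 mm², ΣAx_c = 3563682.27 mm³, ΣAy_c = 3020256.42 mm³.
x_c = 3563682.27/29713.98 = 119.93 mm; y_c = 3020256.42/29713.98 = 101.64 mm.

x_c = 119.93 mm, y_c = 101.64 mm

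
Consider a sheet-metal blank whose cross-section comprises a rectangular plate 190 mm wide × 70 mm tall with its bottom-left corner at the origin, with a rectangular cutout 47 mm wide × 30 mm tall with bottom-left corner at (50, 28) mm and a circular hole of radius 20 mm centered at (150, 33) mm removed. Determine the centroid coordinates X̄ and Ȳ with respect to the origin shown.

plate: A = 190 × 70 = 13300.00, centroid at (95.00, 35.00).
hole 1: A = −(47 × 30) = -1410.00, centroid at (73.50, 43.00).
hole 2: A = −π·20² = -1256.64, centroid at (150.00, 33.00).
ΣA = 10633.36 mm²
ΣAX̄ = (13300.00)(95.00) + (-1410.00)(73.50) + (-1256.64)(150.00) = 971369.44 mm³
ΣAȲ = (13300.00)(35.00) + (-1410.00)(43.00) + (-1256.64)(33.00) = 363400.98 mm³
X̄ = 971369.44 / 10633.36 = 91.35 mm
Ȳ = 363400.98 / 10633.36 = 34.18 mm

X̄ = 91.35 mm, Ȳ = 34.18 mm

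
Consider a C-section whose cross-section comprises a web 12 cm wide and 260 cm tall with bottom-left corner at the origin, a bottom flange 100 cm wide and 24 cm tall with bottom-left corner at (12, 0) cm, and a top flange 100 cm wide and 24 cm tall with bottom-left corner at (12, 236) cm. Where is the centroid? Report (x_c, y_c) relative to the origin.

web: A = 12 × 260 = 3120.00, centroid at (6.00, 130.00).
bottom flange: A = 100 × 24 = 2400.00, centroid at (62.00, 12.00).
top flange: A = 100 × 24 = 2400.00, centroid at (62.00, 248.00).
ΣA = 7920.00 cm²
ΣAx_c = (3120.00)(6.00) + (2400.00)(62.00) + (2400.00)(62.00) = 316320.00 cm³
ΣAy_c = (3120.00)(130.00) + (2400.00)(12.00) + (2400.00)(248.00) = 1029600.00 cm³
x_c = 316320.00 / 7920.00 = 39.94 cm
y_c = 1029600.00 / 7920.00 = 130.00 cm

x_c = 39.94 cm, y_c = 130.00 cm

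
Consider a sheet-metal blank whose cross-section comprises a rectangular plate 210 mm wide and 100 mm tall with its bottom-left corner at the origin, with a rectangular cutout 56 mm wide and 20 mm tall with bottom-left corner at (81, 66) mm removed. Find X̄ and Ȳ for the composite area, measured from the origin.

Part | A | x̄ᵢ | ȳᵢ | A·x̄ᵢ | A·ȳᵢ
plate | 21000.00 | 105.00 | 50.00 | 2205000.00 | 1050000.00
hole | -1120.00 | 109.00 | 76.00 | -122080.00 | -85120.00
Σ | 19880.00 |  |  | 2082920.00 | 964880.00
X̄ = 2082920.00 / 19880.00 = 104.77 mm
Ȳ = 964880.00 / 19880.00 = 48.54 mm

X̄ = 104.77 mm, Ȳ = 48.54 mm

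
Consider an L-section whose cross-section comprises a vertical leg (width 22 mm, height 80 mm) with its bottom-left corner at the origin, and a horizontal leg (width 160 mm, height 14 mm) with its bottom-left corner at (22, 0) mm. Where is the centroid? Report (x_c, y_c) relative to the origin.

x_c = 61.96 mm, y_c = 21.52 mm

vertical leg: A = 22 × 80 = 1760.00, centroid at (11.00, 40.00).
horizontal leg: A = 160 × 14 = 2240.00, centroid at (102.00, 7.00).
ΣA = 4000.00 mm², ΣAx_c = 247840.00 mm³, ΣAy_c = 86080.00 mm³.
x_c = 247840.00/4000.00 = 61.96 mm; y_c = 86080.00/4000.00 = 21.52 mm.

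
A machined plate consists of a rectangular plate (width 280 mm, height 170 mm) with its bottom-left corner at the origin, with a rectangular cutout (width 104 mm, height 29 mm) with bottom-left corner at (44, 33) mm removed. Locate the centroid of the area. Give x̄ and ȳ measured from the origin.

plate: A = 280 × 170 = 47600.00, centroid at (140.00, 85.00).
hole: A = −(104 × 29) = -3016.00, centroid at (96.00, 47.50).
ΣA = 44584.00 mm², ΣAx̄ = 6374464.00 mm³, ΣAȳ = 3902740.00 mm³.
x̄ = 6374464.00/44584.00 = 142.98 mm; ȳ = 3902740.00/44584.00 = 87.54 mm.

x̄ = 142.98 mm, ȳ = 87.54 mm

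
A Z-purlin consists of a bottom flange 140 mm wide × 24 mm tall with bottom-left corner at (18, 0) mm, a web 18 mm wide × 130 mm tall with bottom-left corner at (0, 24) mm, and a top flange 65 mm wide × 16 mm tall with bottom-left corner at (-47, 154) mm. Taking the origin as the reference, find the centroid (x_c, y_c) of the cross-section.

Part | A | x̄ᵢ | ȳᵢ | A·x̄ᵢ | A·ȳᵢ
bottom flange | 3360.00 | 88.00 | 12.00 | 295680.00 | 40320.00
web | 2340.00 | 9.00 | 89.00 | 21060.00 | 208260.00
top flange | 1040.00 | -14.50 | 162.00 | -15080.00 | 168480.00
Σ | 6740.00 |  |  | 301660.00 | 417060.00
x_c = 301660.00 / 6740.00 = 44.76 mm
y_c = 417060.00 / 6740.00 = 61.88 mm

x_c = 44.76 mm, y_c = 61.88 mm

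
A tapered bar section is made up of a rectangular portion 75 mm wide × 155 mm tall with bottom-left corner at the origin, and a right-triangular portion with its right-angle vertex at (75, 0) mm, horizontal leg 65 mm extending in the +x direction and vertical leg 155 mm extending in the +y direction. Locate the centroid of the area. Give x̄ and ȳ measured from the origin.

rectangular portion: A = 75 × 155 = 11625.00, centroid at (37.50, 77.50).
triangular portion: A = ½·65·155 = 5037.50, centroid at (96.67, 51.67).
ΣA = 16662.50 mm²
ΣAx̄ = (11625.00)(37.50) + (5037.50)(96.67) = 922895.83 mm³
ΣAȳ = (11625.00)(77.50) + (5037.50)(51.67) = 1161208.33 mm³
x̄ = 922895.83 / 16662.50 = 55.39 mm
ȳ = 1161208.33 / 16662.50 = 69.69 mm

x̄ = 55.39 mm, ȳ = 69.69 mm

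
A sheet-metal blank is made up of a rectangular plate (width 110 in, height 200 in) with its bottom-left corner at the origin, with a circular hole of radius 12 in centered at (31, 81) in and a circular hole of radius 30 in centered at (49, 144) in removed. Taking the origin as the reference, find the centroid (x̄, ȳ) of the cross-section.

Part | A | x̄ᵢ | ȳᵢ | A·x̄ᵢ | A·ȳᵢ
plate | 22000.00 | 55.00 | 100.00 | 1210000.00 | 2200000.00
hole 1 | -452.39 | 31.00 | 81.00 | -14024.07 | -36643.54
hole 2 | -2827.43 | 49.00 | 144.00 | -138544.24 | -407150.41
Σ | 18720.18 |  |  | 1057431.69 | 1756206.06
x̄ = 1057431.69 / 18720.18 = 56.49 in
ȳ = 1756206.06 / 18720.18 = 93.81 in

x̄ = 56.49 in, ȳ = 93.81 in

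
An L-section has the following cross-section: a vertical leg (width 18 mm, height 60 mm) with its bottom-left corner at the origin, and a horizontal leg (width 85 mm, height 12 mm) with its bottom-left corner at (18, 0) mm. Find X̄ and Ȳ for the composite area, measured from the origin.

X̄ = 34.01 mm, Ȳ = 18.34 mm

vertical leg: A = 18 × 60 = 1080.00, centroid at (9.00, 30.00).
horizontal leg: A = 85 × 12 = 1020.00, centroid at (60.50, 6.00).
ΣA = 2100.00 mm²
ΣAX̄ = (1080.00)(9.00) + (1020.00)(60.50) = 71430.00 mm³
ΣAȲ = (1080.00)(30.00) + (1020.00)(6.00) = 38520.00 mm³
X̄ = 71430.00 / 2100.00 = 34.01 mm
Ȳ = 38520.00 / 2100.00 = 18.34 mm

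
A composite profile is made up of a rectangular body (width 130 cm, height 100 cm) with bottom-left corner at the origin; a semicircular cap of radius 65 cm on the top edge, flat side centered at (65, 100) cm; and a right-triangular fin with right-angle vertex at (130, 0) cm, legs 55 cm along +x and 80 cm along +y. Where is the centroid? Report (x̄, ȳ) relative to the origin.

x̄ = 73.40 cm, ȳ = 71.23 cm

Part | A | x̄ᵢ | ȳᵢ | A·x̄ᵢ | A·ȳᵢ
rectangular body | 13000.00 | 65.00 | 50.00 | 845000.00 | 650000.00
semicircular top | 6636.61 | 65.00 | 127.59 | 431379.94 | 846744.78
triangular fin | 2200.00 | 148.33 | 26.67 | 326333.33 | 58666.67
Σ | 21836.61 |  |  | 1602713.27 | 1555411.45
x̄ = 1602713.27 / 21836.61 = 73.40 cm
ȳ = 1555411.45 / 21836.61 = 71.23 cm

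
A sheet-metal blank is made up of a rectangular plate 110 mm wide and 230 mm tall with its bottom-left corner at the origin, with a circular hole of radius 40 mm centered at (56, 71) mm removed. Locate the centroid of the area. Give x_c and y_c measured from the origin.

plate: A = 110 × 230 = 25300.00, centroid at (55.00, 115.00).
hole: A = −π·40² = -5026.55, centroid at (56.00, 71.00).
ΣA = 20273.45 mm², ΣAx_c = 1110013.30 mm³, ΣAy_c = 2552615.07 mm³.
x_c = 1110013.30/20273.45 = 54.75 mm; y_c = 2552615.07/20273.45 = 125.91 mm.

x_c = 54.75 mm, y_c = 125.91 mm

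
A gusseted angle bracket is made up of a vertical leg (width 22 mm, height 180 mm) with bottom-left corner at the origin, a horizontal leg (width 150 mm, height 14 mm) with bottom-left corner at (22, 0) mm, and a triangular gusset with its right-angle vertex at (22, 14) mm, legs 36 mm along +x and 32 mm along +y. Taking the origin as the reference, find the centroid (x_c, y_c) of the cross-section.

vertical leg: A = 22 × 180 = 3960.00, centroid at (11.00, 90.00).
horizontal leg: A = 150 × 14 = 2100.00, centroid at (97.00, 7.00).
gusset: A = ½·36·32 = 576.00, centroid at (34.00, 24.67).
ΣA = 6636.00 mm², ΣAx_c = 266844.00 mm³, ΣAy_c = 385308.00 mm³.
x_c = 266844.00/6636.00 = 40.21 mm; y_c = 385308.00/6636.00 = 58.06 mm.

x_c = 40.21 mm, y_c = 58.06 mm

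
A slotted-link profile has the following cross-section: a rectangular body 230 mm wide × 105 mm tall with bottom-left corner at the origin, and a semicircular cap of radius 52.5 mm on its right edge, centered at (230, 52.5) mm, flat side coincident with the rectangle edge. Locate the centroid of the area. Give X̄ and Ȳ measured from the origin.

X̄ = 135.87 mm, Ȳ = 52.50 mm

rectangular body: A = 230 × 105 = 24150.00, centroid at (115.00, 52.50).
semicircular end: A = ½π·52.5² = 4329.51, centroid at (252.28, 52.50).
ΣA = 28479.51 mm², ΣAX̄ = 3869505.45 mm³, ΣAȲ = 1495174.14 mm³.
X̄ = 3869505.45/28479.51 = 135.87 mm; Ȳ = 1495174.14/28479.51 = 52.50 mm.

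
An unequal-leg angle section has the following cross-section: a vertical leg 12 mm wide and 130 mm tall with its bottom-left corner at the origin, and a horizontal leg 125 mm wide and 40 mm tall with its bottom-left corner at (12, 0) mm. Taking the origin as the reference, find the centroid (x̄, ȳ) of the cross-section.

Part | A | x̄ᵢ | ȳᵢ | A·x̄ᵢ | A·ȳᵢ
vertical leg | 1560.00 | 6.00 | 65.00 | 9360.00 | 101400.00
horizontal leg | 5000.00 | 74.50 | 20.00 | 372500.00 | 100000.00
Σ | 6560.00 |  |  | 381860.00 | 201400.00
x̄ = 381860.00 / 6560.00 = 58.21 mm
ȳ = 201400.00 / 6560.00 = 30.70 mm

x̄ = 58.21 mm, ȳ = 30.70 mm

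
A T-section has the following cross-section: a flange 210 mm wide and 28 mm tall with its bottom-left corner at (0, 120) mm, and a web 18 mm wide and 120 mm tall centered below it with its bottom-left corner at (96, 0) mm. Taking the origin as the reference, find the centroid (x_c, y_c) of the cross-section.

web: A = 18 × 120 = 2160.00, centroid at (105.00, 60.00).
flange: A = 210 × 28 = 5880.00, centroid at (105.00, 134.00).
ΣA = 8040.00 mm²
ΣAx_c = (2160.00)(105.00) + (5880.00)(105.00) = 844200.00 mm³
ΣAy_c = (2160.00)(60.00) + (5880.00)(134.00) = 917520.00 mm³
x_c = 844200.00 / 8040.00 = 105.00 mm
y_c = 917520.00 / 8040.00 = 114.12 mm

x_c = 105.00 mm, y_c = 114.12 mm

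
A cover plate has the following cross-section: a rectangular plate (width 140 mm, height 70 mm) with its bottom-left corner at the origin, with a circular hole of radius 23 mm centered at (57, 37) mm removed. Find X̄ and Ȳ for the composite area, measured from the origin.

X̄ = 72.65 mm, Ȳ = 34.59 mm

plate: A = 140 × 70 = 9800.00, centroid at (70.00, 35.00).
hole: A = −π·23² = -1661.90, centroid at (57.00, 37.00).
ΣA = 8138.10 mm²
ΣAX̄ = (9800.00)(70.00) + (-1661.90)(57.00) = 591271.56 mm³
ΣAȲ = (9800.00)(35.00) + (-1661.90)(37.00) = 281509.61 mm³
X̄ = 591271.56 / 8138.10 = 72.65 mm
Ȳ = 281509.61 / 8138.10 = 34.59 mm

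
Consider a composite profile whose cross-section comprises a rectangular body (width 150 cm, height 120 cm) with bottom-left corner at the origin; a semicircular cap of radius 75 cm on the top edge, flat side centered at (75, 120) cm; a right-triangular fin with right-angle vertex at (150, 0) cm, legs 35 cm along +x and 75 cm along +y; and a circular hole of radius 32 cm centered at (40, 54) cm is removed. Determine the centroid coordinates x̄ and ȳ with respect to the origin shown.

x̄ = 84.08 cm, ȳ = 91.48 cm

rectangular body: A = 150 × 120 = 18000.00, centroid at (75.00, 60.00).
semicircular top: A = ½π·75² = 8835.73, centroid at (75.00, 151.83).
triangular fin: A = ½·35·75 = 1312.50, centroid at (161.67, 25.00).
hole: A = −π·32² = -3216.99, centroid at (40.00, 54.00).
ΣA = 24931.24 cm²
ΣAx̄ = (18000.00)(75.00) + (8835.73)(75.00) + (1312.50)(161.67) + (-3216.99)(40.00) = 2096187.57 cm³
ΣAȳ = (18000.00)(60.00) + (8835.73)(151.83) + (1312.50)(25.00) + (-3216.99)(54.00) = 2280632.51 cm³
x̄ = 2096187.57 / 24931.24 = 84.08 cm
ȳ = 2280632.51 / 24931.24 = 91.48 cm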